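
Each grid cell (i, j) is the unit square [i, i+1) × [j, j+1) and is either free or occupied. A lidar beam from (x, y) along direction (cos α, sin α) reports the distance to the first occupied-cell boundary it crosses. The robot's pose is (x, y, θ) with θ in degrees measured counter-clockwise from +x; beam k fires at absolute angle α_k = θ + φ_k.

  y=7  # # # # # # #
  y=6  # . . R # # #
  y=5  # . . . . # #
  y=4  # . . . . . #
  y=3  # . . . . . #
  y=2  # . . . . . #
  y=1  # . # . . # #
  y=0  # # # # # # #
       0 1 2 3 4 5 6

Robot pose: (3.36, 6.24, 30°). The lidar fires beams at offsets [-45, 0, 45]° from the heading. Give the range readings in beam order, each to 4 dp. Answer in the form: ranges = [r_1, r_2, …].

ranges = [0.6626, 0.7390, 0.7868]

beam 1: φ=-45°, α=345°
  dir = (cos 345°, sin 345°) = (0.9659, -0.2588); from cell (3,6)
  next x-line at t=0.6626, next y-line at t=0.9273; Δt_x=1.0353, Δt_y=3.8637
    x: enter (4,6) at t=0.6626 ← occupied
  → r_1 = 0.6626
beam 2: φ=0°, α=30°
  dir = (cos 30°, sin 30°) = (0.8660, 0.5000); from cell (3,6)
  next x-line at t=0.7390, next y-line at t=1.5200; Δt_x=1.1547, Δt_y=2.0000
    x: enter (4,6) at t=0.7390 ← occupied
  → r_2 = 0.7390
beam 3: φ=45°, α=75°
  dir = (cos 75°, sin 75°) = (0.2588, 0.9659); from cell (3,6)
  next x-line at t=2.4728, next y-line at t=0.7868; Δt_x=3.8637, Δt_y=1.0353
    y: enter (3,7) at t=0.7868 ← occupied
  → r_3 = 0.7868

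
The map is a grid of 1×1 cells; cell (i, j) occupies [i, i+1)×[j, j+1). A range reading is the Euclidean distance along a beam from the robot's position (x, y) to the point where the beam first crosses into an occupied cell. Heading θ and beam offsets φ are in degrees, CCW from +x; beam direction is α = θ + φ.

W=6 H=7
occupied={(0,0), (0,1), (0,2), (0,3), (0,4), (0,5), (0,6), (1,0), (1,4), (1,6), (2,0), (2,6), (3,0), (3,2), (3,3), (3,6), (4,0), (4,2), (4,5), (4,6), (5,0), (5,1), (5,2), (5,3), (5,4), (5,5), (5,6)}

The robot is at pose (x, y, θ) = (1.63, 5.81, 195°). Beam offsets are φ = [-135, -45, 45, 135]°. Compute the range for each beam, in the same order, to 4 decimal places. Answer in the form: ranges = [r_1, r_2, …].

ranges = [0.2194, 0.3800, 0.9353, 3.8913]

beam 1: φ=-135°, α=60°
  cosα=0.5000 sinα=0.8660 | (1,5) | tMaxX 0.7400 tMaxY 0.2194 | tΔX 2.0000 tΔY 1.1547
    t=0.2194 [y] (1,6) — stop
  → r_1 = 0.2194
beam 2: φ=-45°, α=150°
  cosα=-0.8660 sinα=0.5000 | (1,5) | tMaxX 0.7275 tMaxY 0.3800 | tΔX 1.1547 tΔY 2.0000
    t=0.3800 [y] (1,6) — stop
  → r_2 = 0.3800
beam 3: φ=45°, α=240°
  cosα=-0.5000 sinα=-0.8660 | (1,5) | tMaxX 1.2600 tMaxY 0.9353 | tΔX 2.0000 tΔY 1.1547
    t=0.9353 [y] (1,4) — stop
  → r_3 = 0.9353
beam 4: φ=135°, α=330°
  cosα=0.8660 sinα=-0.5000 | (1,5) | tMaxX 0.4272 tMaxY 1.6200 | tΔX 1.1547 tΔY 2.0000
    t=0.4272 [x] (2,5)
    t=1.5819 [x] (3,5)
    t=1.6200 [y] (3,4)
    t=2.7366 [x] (4,4)
    t=3.6200 [y] (4,3)
    t=3.8913 [x] (5,3) — stop
  → r_4 = 3.8913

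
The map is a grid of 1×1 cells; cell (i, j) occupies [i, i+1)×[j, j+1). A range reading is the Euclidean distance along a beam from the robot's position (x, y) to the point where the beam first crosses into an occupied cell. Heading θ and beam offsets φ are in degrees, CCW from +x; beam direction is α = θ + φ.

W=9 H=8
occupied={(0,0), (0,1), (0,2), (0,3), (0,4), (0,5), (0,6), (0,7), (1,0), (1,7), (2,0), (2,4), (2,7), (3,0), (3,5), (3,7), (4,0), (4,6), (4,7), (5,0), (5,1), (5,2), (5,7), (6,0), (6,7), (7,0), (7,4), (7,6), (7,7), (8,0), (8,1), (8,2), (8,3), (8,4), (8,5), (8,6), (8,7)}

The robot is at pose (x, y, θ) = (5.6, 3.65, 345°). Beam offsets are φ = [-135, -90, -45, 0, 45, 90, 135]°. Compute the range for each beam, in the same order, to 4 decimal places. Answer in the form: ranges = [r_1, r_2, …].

beam 1: φ=-135°, α=210°
  d=(-0.8660,-0.5000)  start (5,3)  tX=0.6928 tY=1.3000  stride 1/|dx|=1.1547 1/|dy|=2.0000
    cross x-line → (4,3), t=0.6928
    cross y-line → (4,2), t=1.3000
    cross x-line → (3,2), t=1.8475
    cross x-line → (2,2), t=3.0022
    cross y-line → (2,1), t=3.3000
    cross x-line → (1,1), t=4.1569
    cross y-line → (1,0), t=5.3000 (wall)
  → r_1 = 5.3000
beam 2: φ=-90°, α=255°
  d=(-0.2588,-0.9659)  start (5,3)  tX=2.3182 tY=0.6729  stride 1/|dx|=3.8637 1/|dy|=1.0353
    cross y-line → (5,2), t=0.6729 (wall)
  → r_2 = 0.6729
beam 3: φ=-45°, α=300°
  d=(0.5000,-0.8660)  start (5,3)  tX=0.8000 tY=0.7506  stride 1/|dx|=2.0000 1/|dy|=1.1547
    cross y-line → (5,2), t=0.7506 (wall)
  → r_3 = 0.7506
beam 4: φ=0°, α=345°
  d=(0.9659,-0.2588)  start (5,3)  tX=0.4141 tY=2.5114  stride 1/|dx|=1.0353 1/|dy|=3.8637
    cross x-line → (6,3), t=0.4141
    cross x-line → (7,3), t=1.4494
    cross x-line → (8,3), t=2.4847 (wall)
  → r_4 = 2.4847
beam 5: φ=45°, α=30°
  d=(0.8660,0.5000)  start (5,3)  tX=0.4619 tY=0.7000  stride 1/|dx|=1.1547 1/|dy|=2.0000
    cross x-line → (6,3), t=0.4619
    cross y-line → (6,4), t=0.7000
    cross x-line → (7,4), t=1.6166 (wall)
  → r_5 = 1.6166
beam 6: φ=90°, α=75°
  d=(0.2588,0.9659)  start (5,3)  tX=1.5455 tY=0.3623  stride 1/|dx|=3.8637 1/|dy|=1.0353
    cross y-line → (5,4), t=0.3623
    cross y-line → (5,5), t=1.3976
    cross x-line → (6,5), t=1.5455
    cross y-line → (6,6), t=2.4329
    cross y-line → (6,7), t=3.4682 (wall)
  → r_6 = 3.4682
beam 7: φ=135°, α=120°
  d=(-0.5000,0.8660)  start (5,3)  tX=1.2000 tY=0.4041  stride 1/|dx|=2.0000 1/|dy|=1.1547
    cross y-line → (5,4), t=0.4041
    cross x-line → (4,4), t=1.2000
    cross y-line → (4,5), t=1.5588
    cross y-line → (4,6), t=2.7135 (wall)
  → r_7 = 2.7135

ranges = [5.3000, 0.6729, 0.7506, 2.4847, 1.6166, 3.4682, 2.7135]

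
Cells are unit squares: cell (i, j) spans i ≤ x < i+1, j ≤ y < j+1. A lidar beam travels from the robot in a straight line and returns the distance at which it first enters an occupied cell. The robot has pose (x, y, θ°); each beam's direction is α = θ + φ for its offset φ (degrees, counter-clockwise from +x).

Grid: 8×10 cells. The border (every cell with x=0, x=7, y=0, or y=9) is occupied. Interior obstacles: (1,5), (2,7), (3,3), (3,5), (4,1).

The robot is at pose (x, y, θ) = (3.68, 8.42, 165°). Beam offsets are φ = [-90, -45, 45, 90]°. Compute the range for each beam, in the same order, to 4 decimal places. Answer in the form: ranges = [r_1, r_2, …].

beam 1: φ=-90°, α=75°
  cosα=0.2588 sinα=0.9659 | (3,8) | tMaxX 1.2364 tMaxY 0.6005 | tΔX 3.8637 tΔY 1.0353
    t=0.6005 [y] (3,9) — stop
  → r_1 = 0.6005
beam 2: φ=-45°, α=120°
  cosα=-0.5000 sinα=0.8660 | (3,8) | tMaxX 1.3600 tMaxY 0.6697 | tΔX 2.0000 tΔY 1.1547
    t=0.6697 [y] (3,9) — stop
  → r_2 = 0.6697
beam 3: φ=45°, α=210°
  cosα=-0.8660 sinα=-0.5000 | (3,8) | tMaxX 0.7852 tMaxY 0.8400 | tΔX 1.1547 tΔY 2.0000
    t=0.7852 [x] (2,8)
    t=0.8400 [y] (2,7) — stop
  → r_3 = 0.8400
beam 4: φ=90°, α=255°
  cosα=-0.2588 sinα=-0.9659 | (3,8) | tMaxX 2.6273 tMaxY 0.4348 | tΔX 3.8637 tΔY 1.0353
    t=0.4348 [y] (3,7)
    t=1.4701 [y] (3,6)
    t=2.5054 [y] (3,5) — stop
  → r_4 = 2.5054

ranges = [0.6005, 0.6697, 0.8400, 2.5054]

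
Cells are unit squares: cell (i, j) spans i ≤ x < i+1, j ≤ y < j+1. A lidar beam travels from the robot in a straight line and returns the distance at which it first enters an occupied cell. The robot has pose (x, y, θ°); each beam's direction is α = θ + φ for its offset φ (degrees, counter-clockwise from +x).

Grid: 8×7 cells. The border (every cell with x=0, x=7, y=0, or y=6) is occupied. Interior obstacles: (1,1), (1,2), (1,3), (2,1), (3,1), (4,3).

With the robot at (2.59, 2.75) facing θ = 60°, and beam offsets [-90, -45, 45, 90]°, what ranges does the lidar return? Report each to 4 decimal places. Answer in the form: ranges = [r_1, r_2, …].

ranges = [1.5000, 1.4597, 3.3646, 0.6813]

beam 1: φ=-90°, α=330°
  dir = (cos 330°, sin 330°) = (0.8660, -0.5000); from cell (2,2)
  next x-line at t=0.4734, next y-line at t=1.5000; Δt_x=1.1547, Δt_y=2.0000
    x: enter (3,2) at t=0.4734
    y: enter (3,1) at t=1.5000 ← occupied
  → r_1 = 1.5000
beam 2: φ=-45°, α=15°
  dir = (cos 15°, sin 15°) = (0.9659, 0.2588); from cell (2,2)
  next x-line at t=0.4245, next y-line at t=0.9659; Δt_x=1.0353, Δt_y=3.8637
    x: enter (3,2) at t=0.4245
    y: enter (3,3) at t=0.9659
    x: enter (4,3) at t=1.4597 ← occupied
  → r_2 = 1.4597
beam 3: φ=45°, α=105°
  dir = (cos 105°, sin 105°) = (-0.2588, 0.9659); from cell (2,2)
  next x-line at t=2.2796, next y-line at t=0.2588; Δt_x=3.8637, Δt_y=1.0353
    y: enter (2,3) at t=0.2588
    y: enter (2,4) at t=1.2941
    x: enter (1,4) at t=2.2796
    y: enter (1,5) at t=2.3294
    y: enter (1,6) at t=3.3646 ← occupied
  → r_3 = 3.3646
beam 4: φ=90°, α=150°
  dir = (cos 150°, sin 150°) = (-0.8660, 0.5000); from cell (2,2)
  next x-line at t=0.6813, next y-line at t=0.5000; Δt_x=1.1547, Δt_y=2.0000
    y: enter (2,3) at t=0.5000
    x: enter (1,3) at t=0.6813 ← occupied
  → r_4 = 0.6813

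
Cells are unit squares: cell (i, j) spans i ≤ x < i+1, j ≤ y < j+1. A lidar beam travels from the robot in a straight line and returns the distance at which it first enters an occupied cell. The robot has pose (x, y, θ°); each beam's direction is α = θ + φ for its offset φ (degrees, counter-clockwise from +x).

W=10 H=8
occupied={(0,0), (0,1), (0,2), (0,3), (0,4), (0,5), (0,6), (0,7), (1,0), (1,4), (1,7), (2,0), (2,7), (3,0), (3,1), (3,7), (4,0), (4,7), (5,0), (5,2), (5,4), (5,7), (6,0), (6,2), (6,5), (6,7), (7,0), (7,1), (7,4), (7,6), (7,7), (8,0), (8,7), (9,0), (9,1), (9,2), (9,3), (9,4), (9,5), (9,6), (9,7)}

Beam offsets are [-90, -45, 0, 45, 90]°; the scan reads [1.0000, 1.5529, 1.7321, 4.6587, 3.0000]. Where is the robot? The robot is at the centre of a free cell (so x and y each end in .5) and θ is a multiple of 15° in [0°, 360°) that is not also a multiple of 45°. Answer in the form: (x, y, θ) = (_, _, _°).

(x, y, θ) = (2.5, 6.5, 240°)

Candidates: 39 free-cell centres × 16 headings = 624 poses. Raycast each; keep the one whose scan matches to 4 dp.
  (3.5, 5.5, 255°): beam 1 = 2.5882 ≠ 1.0000 ✗
  (4.5, 3.5, 210°): beam 1 = 4.0415 ≠ 1.0000 ✗
  (4.5, 6.5, 60°): beam 1 = 1.7321 ≠ 1.0000 ✗
  (4.5, 2.5, 300°): beam 4 = 0.5176 ≠ 4.6587 ✗
  …
  (2.5, 6.5, 240°): r_1=1.0000, r_2=1.5529, r_3=1.7321, r_4=4.6587, r_5=3.0000 — all match ✓
Only this pose fits every beam.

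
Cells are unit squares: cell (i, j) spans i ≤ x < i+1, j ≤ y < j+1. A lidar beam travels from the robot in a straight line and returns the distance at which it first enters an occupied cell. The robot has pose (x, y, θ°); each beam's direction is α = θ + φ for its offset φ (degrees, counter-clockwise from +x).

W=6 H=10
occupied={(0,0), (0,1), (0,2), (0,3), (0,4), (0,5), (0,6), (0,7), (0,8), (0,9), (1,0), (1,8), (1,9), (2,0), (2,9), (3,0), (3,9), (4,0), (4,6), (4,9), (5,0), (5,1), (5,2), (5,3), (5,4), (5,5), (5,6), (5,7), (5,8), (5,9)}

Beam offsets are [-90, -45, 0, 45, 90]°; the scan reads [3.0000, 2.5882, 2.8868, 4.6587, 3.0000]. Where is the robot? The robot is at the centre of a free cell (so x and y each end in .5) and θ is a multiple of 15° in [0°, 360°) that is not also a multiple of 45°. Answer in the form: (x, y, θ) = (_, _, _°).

The pose lattice has 30·16 = 480 candidates. Test each by forward raycasting.
  (2.5, 1.5, 15°): beam 1 = 0.5176 ≠ 3.0000 ✗
  (4.5, 7.5, 330°): beam 1 = 0.5774 ≠ 3.0000 ✗
  (4.5, 7.5, 210°): beam 1 = 1.7321 ≠ 3.0000 ✗
  (3.5, 6.5, 210°): beam 1 = 2.8868 ≠ 3.0000 ✗
  (2.5, 6.5, 60°): beam 1 = 2.8868 ≠ 3.0000 ✗
  …
  (3.5, 5.5, 210°): r_1=3.0000, r_2=2.5882, r_3=2.8868, r_4=4.6587, r_5=3.0000 — all match ✓
Unique over the lattice → pose = (3.5, 5.5, 210°).

(x, y, θ) = (3.5, 5.5, 210°)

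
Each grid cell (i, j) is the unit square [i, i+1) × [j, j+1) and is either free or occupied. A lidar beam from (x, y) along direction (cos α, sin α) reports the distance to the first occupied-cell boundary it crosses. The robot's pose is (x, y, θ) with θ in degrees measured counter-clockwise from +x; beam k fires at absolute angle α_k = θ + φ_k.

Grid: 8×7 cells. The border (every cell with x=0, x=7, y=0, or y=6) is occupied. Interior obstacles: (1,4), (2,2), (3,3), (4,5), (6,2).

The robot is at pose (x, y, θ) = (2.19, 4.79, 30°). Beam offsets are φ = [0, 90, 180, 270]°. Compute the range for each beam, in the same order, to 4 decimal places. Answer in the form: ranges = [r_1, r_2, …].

beam 1: φ=0°, α=30°
  d=(0.8660,0.5000)  start (2,4)  tX=0.9353 tY=0.4200  stride 1/|dx|=1.1547 1/|dy|=2.0000
    cross y-line → (2,5), t=0.4200
    cross x-line → (3,5), t=0.9353
    cross x-line → (4,5), t=2.0900 (wall)
  → r_1 = 2.0900
beam 2: φ=90°, α=120°
  d=(-0.5000,0.8660)  start (2,4)  tX=0.3800 tY=0.2425  stride 1/|dx|=2.0000 1/|dy|=1.1547
    cross y-line → (2,5), t=0.2425
    cross x-line → (1,5), t=0.3800
    cross y-line → (1,6), t=1.3972 (wall)
  → r_2 = 1.3972
beam 3: φ=180°, α=210°
  d=(-0.8660,-0.5000)  start (2,4)  tX=0.2194 tY=1.5800  stride 1/|dx|=1.1547 1/|dy|=2.0000
    cross x-line → (1,4), t=0.2194 (wall)
  → r_3 = 0.2194
beam 4: φ=270°, α=300°
  d=(0.5000,-0.8660)  start (2,4)  tX=1.6200 tY=0.9122  stride 1/|dx|=2.0000 1/|dy|=1.1547
    cross y-line → (2,3), t=0.9122
    cross x-line → (3,3), t=1.6200 (wall)
  → r_4 = 1.6200

ranges = [2.0900, 1.3972, 0.2194, 1.6200]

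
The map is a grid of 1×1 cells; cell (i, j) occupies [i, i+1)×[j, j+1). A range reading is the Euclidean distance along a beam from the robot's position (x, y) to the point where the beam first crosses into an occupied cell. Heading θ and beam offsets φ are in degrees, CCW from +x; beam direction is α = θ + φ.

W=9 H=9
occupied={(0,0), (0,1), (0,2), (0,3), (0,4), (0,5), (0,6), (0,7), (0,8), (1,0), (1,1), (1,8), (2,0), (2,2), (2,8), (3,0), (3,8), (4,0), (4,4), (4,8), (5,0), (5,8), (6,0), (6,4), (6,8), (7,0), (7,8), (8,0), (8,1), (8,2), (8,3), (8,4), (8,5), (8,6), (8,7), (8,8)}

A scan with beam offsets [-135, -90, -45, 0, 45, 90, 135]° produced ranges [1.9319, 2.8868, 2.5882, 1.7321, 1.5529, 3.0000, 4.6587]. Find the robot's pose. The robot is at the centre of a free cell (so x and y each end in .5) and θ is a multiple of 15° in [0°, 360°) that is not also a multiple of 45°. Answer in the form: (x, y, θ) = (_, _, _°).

(x, y, θ) = (5.5, 6.5, 60°)

Enumerate (i+0.5, j+0.5, θ) over the 45 free cells and 16 admissible headings. For each, cast all 7 beams and compare to the given ranges.
  (1.5, 4.5, 60°): beam 2 = 7.0000 ≠ 2.8868 ✗
  (3.5, 1.5, 240°): beam 1 = 6.7293 ≠ 1.9319 ✗
  (2.5, 6.5, 30°): beam 1 = 4.6587 ≠ 1.9319 ✗
  (5.5, 1.5, 285°): beam 1 = 2.8868 ≠ 1.9319 ✗
  …
  (5.5, 6.5, 60°): r_1=1.9319, r_2=2.8868, r_3=2.5882, r_4=1.7321, r_5=1.5529, r_6=3.0000, r_7=4.6587 — all match ✓
Unique over the lattice → pose = (5.5, 6.5, 60°).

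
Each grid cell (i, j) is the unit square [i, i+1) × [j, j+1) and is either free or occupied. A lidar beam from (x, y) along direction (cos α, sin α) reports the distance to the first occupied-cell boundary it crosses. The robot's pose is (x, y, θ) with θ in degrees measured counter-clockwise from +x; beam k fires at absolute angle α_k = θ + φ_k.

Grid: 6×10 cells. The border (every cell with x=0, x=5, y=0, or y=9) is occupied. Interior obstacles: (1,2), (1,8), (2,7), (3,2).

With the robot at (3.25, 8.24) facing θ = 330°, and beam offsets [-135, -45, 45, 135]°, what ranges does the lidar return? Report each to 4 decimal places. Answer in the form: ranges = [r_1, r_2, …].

beam 1: φ=-135°, α=195°
  d=(-0.9659,-0.2588)  start (3,8)  tX=0.2588 tY=0.9273  stride 1/|dx|=1.0353 1/|dy|=3.8637
    cross x-line → (2,8), t=0.2588
    cross y-line → (2,7), t=0.9273 (wall)
  → r_1 = 0.9273
beam 2: φ=-45°, α=285°
  d=(0.2588,-0.9659)  start (3,8)  tX=2.8978 tY=0.2485  stride 1/|dx|=3.8637 1/|dy|=1.0353
    cross y-line → (3,7), t=0.2485
    cross y-line → (3,6), t=1.2837
    cross y-line → (3,5), t=2.3190
    cross x-line → (4,5), t=2.8978
    cross y-line → (4,4), t=3.3543
    cross y-line → (4,3), t=4.3896
    cross y-line → (4,2), t=5.4248
    cross y-line → (4,1), t=6.4601
    cross x-line → (5,1), t=6.7615 (wall)
  → r_2 = 6.7615
beam 3: φ=45°, α=15°
  d=(0.9659,0.2588)  start (3,8)  tX=0.7765 tY=2.9364  stride 1/|dx|=1.0353 1/|dy|=3.8637
    cross x-line → (4,8), t=0.7765
    cross x-line → (5,8), t=1.8117 (wall)
  → r_3 = 1.8117
beam 4: φ=135°, α=105°
  d=(-0.2588,0.9659)  start (3,8)  tX=0.9659 tY=0.7868  stride 1/|dx|=3.8637 1/|dy|=1.0353
    cross y-line → (3,9), t=0.7868 (wall)
  → r_4 = 0.7868

ranges = [0.9273, 6.7615, 1.8117, 0.7868]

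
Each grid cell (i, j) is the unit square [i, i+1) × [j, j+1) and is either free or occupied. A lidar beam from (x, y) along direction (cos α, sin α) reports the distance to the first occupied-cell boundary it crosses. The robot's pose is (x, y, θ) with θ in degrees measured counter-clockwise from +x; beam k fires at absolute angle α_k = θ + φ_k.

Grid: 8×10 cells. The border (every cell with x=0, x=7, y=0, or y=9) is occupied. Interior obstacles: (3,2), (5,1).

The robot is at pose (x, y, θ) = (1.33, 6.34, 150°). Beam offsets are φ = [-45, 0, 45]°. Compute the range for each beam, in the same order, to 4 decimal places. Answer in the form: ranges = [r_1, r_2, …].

beam 1: φ=-45°, α=105°
  d=(-0.2588,0.9659)  start (1,6)  tX=1.2750 tY=0.6833  stride 1/|dx|=3.8637 1/|dy|=1.0353
    cross y-line → (1,7), t=0.6833
    cross x-line → (0,7), t=1.2750 (wall)
  → r_1 = 1.2750
beam 2: φ=0°, α=150°
  d=(-0.8660,0.5000)  start (1,6)  tX=0.3811 tY=1.3200  stride 1/|dx|=1.1547 1/|dy|=2.0000
    cross x-line → (0,6), t=0.3811 (wall)
  → r_2 = 0.3811
beam 3: φ=45°, α=195°
  d=(-0.9659,-0.2588)  start (1,6)  tX=0.3416 tY=1.3137  stride 1/|dx|=1.0353 1/|dy|=3.8637
    cross x-line → (0,6), t=0.3416 (wall)
  → r_3 = 0.3416

ranges = [1.2750, 0.3811, 0.3416]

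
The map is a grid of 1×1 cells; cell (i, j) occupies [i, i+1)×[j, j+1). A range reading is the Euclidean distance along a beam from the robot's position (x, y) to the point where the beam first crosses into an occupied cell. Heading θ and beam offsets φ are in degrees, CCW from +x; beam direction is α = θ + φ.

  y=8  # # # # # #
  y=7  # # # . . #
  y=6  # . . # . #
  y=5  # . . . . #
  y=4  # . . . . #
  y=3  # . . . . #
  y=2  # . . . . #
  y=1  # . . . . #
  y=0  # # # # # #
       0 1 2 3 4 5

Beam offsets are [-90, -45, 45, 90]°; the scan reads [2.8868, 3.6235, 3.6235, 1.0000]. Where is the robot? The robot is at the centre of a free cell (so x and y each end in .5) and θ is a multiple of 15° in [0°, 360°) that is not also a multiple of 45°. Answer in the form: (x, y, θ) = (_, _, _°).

(x, y, θ) = (1.5, 3.5, 30°)

Candidates: 25 free-cell centres × 16 headings = 400 poses. Raycast each; keep the one whose scan matches to 4 dp.
  (4.5, 2.5, 15°): beam 1 = 1.5529 ≠ 2.8868 ✗
  (2.5, 1.5, 255°): beam 1 = 1.5529 ≠ 2.8868 ✗
  (4.5, 6.5, 330°): beam 1 = 6.3509 ≠ 2.8868 ✗
  (2.5, 2.5, 345°): beam 1 = 1.5529 ≠ 2.8868 ✗
  …
  (1.5, 3.5, 30°): r_1=2.8868, r_2=3.6235, r_3=3.6235, r_4=1.0000 — all match ✓
Unique over the lattice → pose = (1.5, 3.5, 30°).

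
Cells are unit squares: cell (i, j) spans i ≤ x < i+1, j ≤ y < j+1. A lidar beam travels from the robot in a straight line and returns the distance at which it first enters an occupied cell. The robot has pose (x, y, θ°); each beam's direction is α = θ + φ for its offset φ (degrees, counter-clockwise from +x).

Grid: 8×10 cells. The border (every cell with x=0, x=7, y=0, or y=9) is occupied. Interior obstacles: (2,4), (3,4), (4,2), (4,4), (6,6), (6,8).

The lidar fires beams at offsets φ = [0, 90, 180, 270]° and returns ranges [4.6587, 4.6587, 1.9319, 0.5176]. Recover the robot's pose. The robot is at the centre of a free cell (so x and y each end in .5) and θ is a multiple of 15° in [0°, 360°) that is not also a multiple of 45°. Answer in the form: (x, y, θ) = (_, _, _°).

The pose lattice has 42·16 = 672 candidates. Test each by forward raycasting.
  (2.5, 5.5, 60°): beam 1 = 4.0415 ≠ 4.6587 ✗
  (3.5, 6.5, 210°): beam 1 = 2.8868 ≠ 4.6587 ✗
  (5.5, 8.5, 165°): beam 1 = 1.9319 ≠ 4.6587 ✗
  (2.5, 3.5, 285°): beam 1 = 2.5882 ≠ 4.6587 ✗
  …
  (1.5, 5.5, 285°): r_1=4.6587, r_2=4.6587, r_3=1.9319, r_4=0.5176 — all match ✓
Unique over the lattice → pose = (1.5, 5.5, 285°).

(x, y, θ) = (1.5, 5.5, 285°)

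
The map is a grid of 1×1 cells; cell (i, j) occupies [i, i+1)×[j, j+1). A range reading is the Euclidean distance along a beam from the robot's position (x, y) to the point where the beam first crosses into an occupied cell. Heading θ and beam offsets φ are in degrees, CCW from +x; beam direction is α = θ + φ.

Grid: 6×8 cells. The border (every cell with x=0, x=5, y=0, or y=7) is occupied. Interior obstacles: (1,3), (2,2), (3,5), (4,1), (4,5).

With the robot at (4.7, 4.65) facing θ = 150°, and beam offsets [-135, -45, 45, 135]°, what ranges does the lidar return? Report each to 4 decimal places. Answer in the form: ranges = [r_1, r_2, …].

beam 1: φ=-135°, α=15°
  direction (0.9659, 0.2588); cell (4,4); t to first gridline: x 0.3106, y 1.3523 (then +1.0353 / +3.8637)
    (5,4) via x @ 0.3106  # hit
  → r_1 = 0.3106
beam 2: φ=-45°, α=105°
  direction (-0.2588, 0.9659); cell (4,4); t to first gridline: x 2.7046, y 0.3623 (then +3.8637 / +1.0353)
    (4,5) via y @ 0.3623  # hit
  → r_2 = 0.3623
beam 3: φ=45°, α=195°
  direction (-0.9659, -0.2588); cell (4,4); t to first gridline: x 0.7247, y 2.5114 (then +1.0353 / +3.8637)
    (3,4) via x @ 0.7247
    (2,4) via x @ 1.7600
    (2,3) via y @ 2.5114
    (1,3) via x @ 2.7952  # hit
  → r_3 = 2.7952
beam 4: φ=135°, α=285°
  direction (0.2588, -0.9659); cell (4,4); t to first gridline: x 1.1591, y 0.6729 (then +3.8637 / +1.0353)
    (4,3) via y @ 0.6729
    (5,3) via x @ 1.1591  # hit
  → r_4 = 1.1591

ranges = [0.3106, 0.3623, 2.7952, 1.1591]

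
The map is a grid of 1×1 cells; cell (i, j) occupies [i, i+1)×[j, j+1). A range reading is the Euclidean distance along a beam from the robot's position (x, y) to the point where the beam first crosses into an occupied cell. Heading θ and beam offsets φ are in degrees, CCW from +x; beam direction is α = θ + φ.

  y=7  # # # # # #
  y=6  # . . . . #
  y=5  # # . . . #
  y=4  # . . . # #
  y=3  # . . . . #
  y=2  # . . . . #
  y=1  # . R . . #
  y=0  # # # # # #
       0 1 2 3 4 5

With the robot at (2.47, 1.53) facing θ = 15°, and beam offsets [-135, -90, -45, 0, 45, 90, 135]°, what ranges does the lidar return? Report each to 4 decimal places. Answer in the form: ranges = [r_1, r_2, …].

ranges = [0.6120, 0.5487, 1.0600, 2.6192, 3.0600, 3.5924, 1.6974]

beam 1: φ=-135°, α=240°
  d=(-0.5000,-0.8660)  start (2,1)  tX=0.9400 tY=0.6120  stride 1/|dx|=2.0000 1/|dy|=1.1547
    cross y-line → (2,0), t=0.6120 (wall)
  → r_1 = 0.6120
beam 2: φ=-90°, α=285°
  d=(0.2588,-0.9659)  start (2,1)  tX=2.0478 tY=0.5487  stride 1/|dx|=3.8637 1/|dy|=1.0353
    cross y-line → (2,0), t=0.5487 (wall)
  → r_2 = 0.5487
beam 3: φ=-45°, α=330°
  d=(0.8660,-0.5000)  start (2,1)  tX=0.6120 tY=1.0600  stride 1/|dx|=1.1547 1/|dy|=2.0000
    cross x-line → (3,1), t=0.6120
    cross y-line → (3,0), t=1.0600 (wall)
  → r_3 = 1.0600
beam 4: φ=0°, α=15°
  d=(0.9659,0.2588)  start (2,1)  tX=0.5487 tY=1.8159  stride 1/|dx|=1.0353 1/|dy|=3.8637
    cross x-line → (3,1), t=0.5487
    cross x-line → (4,1), t=1.5840
    cross y-line → (4,2), t=1.8159
    cross x-line → (5,2), t=2.6192 (wall)
  → r_4 = 2.6192
beam 5: φ=45°, α=60°
  d=(0.5000,0.8660)  start (2,1)  tX=1.0600 tY=0.5427  stride 1/|dx|=2.0000 1/|dy|=1.1547
    cross y-line → (2,2), t=0.5427
    cross x-line → (3,2), t=1.0600
    cross y-line → (3,3), t=1.6974
    cross y-line → (3,4), t=2.8521
    cross x-line → (4,4), t=3.0600 (wall)
  → r_5 = 3.0600
beam 6: φ=90°, α=105°
  d=(-0.2588,0.9659)  start (2,1)  tX=1.8159 tY=0.4866  stride 1/|dx|=3.8637 1/|dy|=1.0353
    cross y-line → (2,2), t=0.4866
    cross y-line → (2,3), t=1.5219
    cross x-line → (1,3), t=1.8159
    cross y-line → (1,4), t=2.5571
    cross y-line → (1,5), t=3.5924 (wall)
  → r_6 = 3.5924
beam 7: φ=135°, α=150°
  d=(-0.8660,0.5000)  start (2,1)  tX=0.5427 tY=0.9400  stride 1/|dx|=1.1547 1/|dy|=2.0000
    cross x-line → (1,1), t=0.5427
    cross y-line → (1,2), t=0.9400
    cross x-line → (0,2), t=1.6974 (wall)
  → r_7 = 1.6974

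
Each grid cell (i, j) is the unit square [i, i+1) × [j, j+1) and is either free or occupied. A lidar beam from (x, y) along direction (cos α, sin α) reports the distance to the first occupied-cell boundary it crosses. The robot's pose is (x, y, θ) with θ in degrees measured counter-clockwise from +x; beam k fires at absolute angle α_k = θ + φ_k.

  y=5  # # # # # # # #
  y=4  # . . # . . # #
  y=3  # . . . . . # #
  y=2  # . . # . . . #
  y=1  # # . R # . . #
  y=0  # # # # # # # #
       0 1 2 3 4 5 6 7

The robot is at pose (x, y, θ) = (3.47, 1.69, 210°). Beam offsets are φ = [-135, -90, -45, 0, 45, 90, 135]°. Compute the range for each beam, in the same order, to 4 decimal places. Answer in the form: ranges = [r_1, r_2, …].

beam 1: φ=-135°, α=75°
  direction (0.2588, 0.9659); cell (3,1); t to first gridline: x 2.0478, y 0.3209 (then +3.8637 / +1.0353)
    (3,2) via y @ 0.3209  # hit
  → r_1 = 0.3209
beam 2: φ=-90°, α=120°
  direction (-0.5000, 0.8660); cell (3,1); t to first gridline: x 0.9400, y 0.3580 (then +2.0000 / +1.1547)
    (3,2) via y @ 0.3580  # hit
  → r_2 = 0.3580
beam 3: φ=-45°, α=165°
  direction (-0.9659, 0.2588); cell (3,1); t to first gridline: x 0.4866, y 1.1977 (then +1.0353 / +3.8637)
    (2,1) via x @ 0.4866
    (2,2) via y @ 1.1977
    (1,2) via x @ 1.5219
    (0,2) via x @ 2.5571  # hit
  → r_3 = 2.5571
beam 4: φ=0°, α=210°
  direction (-0.8660, -0.5000); cell (3,1); t to first gridline: x 0.5427, y 1.3800 (then +1.1547 / +2.0000)
    (2,1) via x @ 0.5427
    (2,0) via y @ 1.3800  # hit
  → r_4 = 1.3800
beam 5: φ=45°, α=255°
  direction (-0.2588, -0.9659); cell (3,1); t to first gridline: x 1.8159, y 0.7143 (then +3.8637 / +1.0353)
    (3,0) via y @ 0.7143  # hit
  → r_5 = 0.7143
beam 6: φ=90°, α=300°
  direction (0.5000, -0.8660); cell (3,1); t to first gridline: x 1.0600, y 0.7967 (then +2.0000 / +1.1547)
    (3,0) via y @ 0.7967  # hit
  → r_6 = 0.7967
beam 7: φ=135°, α=345°
  direction (0.9659, -0.2588); cell (3,1); t to first gridline: x 0.5487, y 2.6660 (then +1.0353 / +3.8637)
    (4,1) via x @ 0.5487  # hit
  → r_7 = 0.5487

ranges = [0.3209, 0.3580, 2.5571, 1.3800, 0.7143, 0.7967, 0.5487]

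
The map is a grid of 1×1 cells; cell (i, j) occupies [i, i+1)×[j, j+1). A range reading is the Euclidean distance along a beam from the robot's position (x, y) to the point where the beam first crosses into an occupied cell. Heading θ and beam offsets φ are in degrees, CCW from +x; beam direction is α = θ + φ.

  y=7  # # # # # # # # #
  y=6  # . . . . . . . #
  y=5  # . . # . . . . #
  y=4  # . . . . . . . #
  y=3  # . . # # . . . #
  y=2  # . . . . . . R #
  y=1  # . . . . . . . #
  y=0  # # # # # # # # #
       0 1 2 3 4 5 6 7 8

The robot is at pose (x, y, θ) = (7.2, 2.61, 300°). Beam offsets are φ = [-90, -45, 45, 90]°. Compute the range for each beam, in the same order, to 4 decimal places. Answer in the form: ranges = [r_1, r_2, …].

beam 1: φ=-90°, α=210°
  d=(-0.8660,-0.5000)  start (7,2)  tX=0.2309 tY=1.2200  stride 1/|dx|=1.1547 1/|dy|=2.0000
    cross x-line → (6,2), t=0.2309
    cross y-line → (6,1), t=1.2200
    cross x-line → (5,1), t=1.3856
    cross x-line → (4,1), t=2.5403
    cross y-line → (4,0), t=3.2200 (wall)
  → r_1 = 3.2200
beam 2: φ=-45°, α=255°
  d=(-0.2588,-0.9659)  start (7,2)  tX=0.7727 tY=0.6315  stride 1/|dx|=3.8637 1/|dy|=1.0353
    cross y-line → (7,1), t=0.6315
    cross x-line → (6,1), t=0.7727
    cross y-line → (6,0), t=1.6668 (wall)
  → r_2 = 1.6668
beam 3: φ=45°, α=345°
  d=(0.9659,-0.2588)  start (7,2)  tX=0.8282 tY=2.3569  stride 1/|dx|=1.0353 1/|dy|=3.8637
    cross x-line → (8,2), t=0.8282 (wall)
  → r_3 = 0.8282
beam 4: φ=90°, α=30°
  d=(0.8660,0.5000)  start (7,2)  tX=0.9238 tY=0.7800  stride 1/|dx|=1.1547 1/|dy|=2.0000
    cross y-line → (7,3), t=0.7800
    cross x-line → (8,3), t=0.9238 (wall)
  → r_4 = 0.9238

ranges = [3.2200, 1.6668, 0.8282, 0.9238]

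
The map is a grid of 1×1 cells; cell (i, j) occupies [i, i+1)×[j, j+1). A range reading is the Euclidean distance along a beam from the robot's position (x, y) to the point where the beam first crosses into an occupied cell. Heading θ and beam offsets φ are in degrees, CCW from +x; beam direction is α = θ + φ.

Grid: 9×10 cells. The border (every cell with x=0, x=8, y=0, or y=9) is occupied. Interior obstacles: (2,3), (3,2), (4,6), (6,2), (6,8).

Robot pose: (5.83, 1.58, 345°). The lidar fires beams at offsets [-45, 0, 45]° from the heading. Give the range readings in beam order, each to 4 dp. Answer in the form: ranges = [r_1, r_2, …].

ranges = [0.6697, 2.2409, 0.8400]

beam 1: φ=-45°, α=300°
  dir = (cos 300°, sin 300°) = (0.5000, -0.8660); from cell (5,1)
  next x-line at t=0.3400, next y-line at t=0.6697; Δt_x=2.0000, Δt_y=1.1547
    x: enter (6,1) at t=0.3400
    y: enter (6,0) at t=0.6697 ← occupied
  → r_1 = 0.6697
beam 2: φ=0°, α=345°
  dir = (cos 345°, sin 345°) = (0.9659, -0.2588); from cell (5,1)
  next x-line at t=0.1760, next y-line at t=2.2409; Δt_x=1.0353, Δt_y=3.8637
    x: enter (6,1) at t=0.1760
    x: enter (7,1) at t=1.2113
    y: enter (7,0) at t=2.2409 ← occupied
  → r_2 = 2.2409
beam 3: φ=45°, α=30°
  dir = (cos 30°, sin 30°) = (0.8660, 0.5000); from cell (5,1)
  next x-line at t=0.1963, next y-line at t=0.8400; Δt_x=1.1547, Δt_y=2.0000
    x: enter (6,1) at t=0.1963
    y: enter (6,2) at t=0.8400 ← occupied
  → r_3 = 0.8400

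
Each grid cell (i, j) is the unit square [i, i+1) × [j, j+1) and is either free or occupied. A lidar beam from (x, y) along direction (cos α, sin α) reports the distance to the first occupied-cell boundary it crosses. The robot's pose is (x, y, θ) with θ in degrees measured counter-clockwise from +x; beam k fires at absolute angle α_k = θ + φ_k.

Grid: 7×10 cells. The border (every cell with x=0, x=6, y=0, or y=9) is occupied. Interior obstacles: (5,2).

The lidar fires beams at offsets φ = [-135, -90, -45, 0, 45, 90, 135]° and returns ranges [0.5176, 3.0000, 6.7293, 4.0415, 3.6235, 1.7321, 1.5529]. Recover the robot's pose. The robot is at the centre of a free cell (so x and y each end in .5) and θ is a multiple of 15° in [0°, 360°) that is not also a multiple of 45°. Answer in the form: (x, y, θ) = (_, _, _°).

(x, y, θ) = (4.5, 2.5, 150°)

Enumerate (i+0.5, j+0.5, θ) over the 39 free cells and 16 admissible headings. For each, cast all 7 beams and compare to the given ranges.
  (5.5, 7.5, 60°): beam 1 = 1.9319 ≠ 0.5176 ✗
  (3.5, 2.5, 30°): beam 1 = 1.5529 ≠ 0.5176 ✗
  (5.5, 1.5, 165°): beam 1 = 0.5774 ≠ 0.5176 ✗
  …
  (4.5, 2.5, 150°): r_1=0.5176, r_2=3.0000, r_3=6.7293, r_4=4.0415, r_5=3.6235, r_6=1.7321, r_7=1.5529 — all match ✓
Unique over the lattice → pose = (4.5, 2.5, 150°).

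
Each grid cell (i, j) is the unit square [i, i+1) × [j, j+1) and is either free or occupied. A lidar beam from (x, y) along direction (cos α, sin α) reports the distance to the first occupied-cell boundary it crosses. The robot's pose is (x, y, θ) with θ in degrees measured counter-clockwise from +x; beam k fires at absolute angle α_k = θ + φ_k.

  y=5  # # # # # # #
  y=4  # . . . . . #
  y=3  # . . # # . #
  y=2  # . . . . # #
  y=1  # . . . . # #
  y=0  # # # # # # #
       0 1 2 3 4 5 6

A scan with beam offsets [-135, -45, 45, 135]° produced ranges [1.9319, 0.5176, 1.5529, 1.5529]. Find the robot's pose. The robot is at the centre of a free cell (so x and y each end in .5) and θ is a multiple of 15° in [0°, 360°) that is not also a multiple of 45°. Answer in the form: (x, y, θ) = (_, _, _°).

Candidates: 16 free-cell centres × 16 headings = 256 poses. Raycast each; keep the one whose scan matches to 4 dp.
  (4.5, 2.5, 240°): beam 1 = 0.5176 ≠ 1.9319 ✗
  (3.5, 4.5, 120°): beam 1 = 2.5882 ≠ 1.9319 ✗
  (4.5, 2.5, 75°): beam 1 = 1.0000 ≠ 1.9319 ✗
  (3.5, 4.5, 165°): beam 1 = 1.0000 ≠ 1.9319 ✗
  …
  (3.5, 1.5, 330°): r_1=1.9319, r_2=0.5176, r_3=1.5529, r_4=1.5529 — all match ✓
No second candidate reproduces the full scan.

(x, y, θ) = (3.5, 1.5, 330°)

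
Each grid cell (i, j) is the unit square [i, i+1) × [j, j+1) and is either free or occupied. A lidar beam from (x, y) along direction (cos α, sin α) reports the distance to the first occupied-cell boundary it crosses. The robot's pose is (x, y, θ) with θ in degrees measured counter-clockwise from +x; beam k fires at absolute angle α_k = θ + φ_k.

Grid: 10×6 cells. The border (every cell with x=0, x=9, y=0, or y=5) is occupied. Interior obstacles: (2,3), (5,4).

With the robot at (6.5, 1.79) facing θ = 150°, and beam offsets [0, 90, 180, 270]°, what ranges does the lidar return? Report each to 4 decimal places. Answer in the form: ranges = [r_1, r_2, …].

ranges = [4.0415, 0.9122, 1.5800, 3.7066]

beam 1: φ=0°, α=150°
  direction (-0.8660, 0.5000); cell (6,1); t to first gridline: x 0.5774, y 0.4200 (then +1.1547 / +2.0000)
    (6,2) via y @ 0.4200
    (5,2) via x @ 0.5774
    (4,2) via x @ 1.7321
    (4,3) via y @ 2.4200
    (3,3) via x @ 2.8868
    (2,3) via x @ 4.0415  # hit
  → r_1 = 4.0415
beam 2: φ=90°, α=240°
  direction (-0.5000, -0.8660); cell (6,1); t to first gridline: x 1.0000, y 0.9122 (then +2.0000 / +1.1547)
    (6,0) via y @ 0.9122  # hit
  → r_2 = 0.9122
beam 3: φ=180°, α=330°
  direction (0.8660, -0.5000); cell (6,1); t to first gridline: x 0.5774, y 1.5800 (then +1.1547 / +2.0000)
    (7,1) via x @ 0.5774
    (7,0) via y @ 1.5800  # hit
  → r_3 = 1.5800
beam 4: φ=270°, α=60°
  direction (0.5000, 0.8660); cell (6,1); t to first gridline: x 1.0000, y 0.2425 (then +2.0000 / +1.1547)
    (6,2) via y @ 0.2425
    (7,2) via x @ 1.0000
    (7,3) via y @ 1.3972
    (7,4) via y @ 2.5519
    (8,4) via x @ 3.0000
    (8,5) via y @ 3.7066  # hit
  → r_4 = 3.7066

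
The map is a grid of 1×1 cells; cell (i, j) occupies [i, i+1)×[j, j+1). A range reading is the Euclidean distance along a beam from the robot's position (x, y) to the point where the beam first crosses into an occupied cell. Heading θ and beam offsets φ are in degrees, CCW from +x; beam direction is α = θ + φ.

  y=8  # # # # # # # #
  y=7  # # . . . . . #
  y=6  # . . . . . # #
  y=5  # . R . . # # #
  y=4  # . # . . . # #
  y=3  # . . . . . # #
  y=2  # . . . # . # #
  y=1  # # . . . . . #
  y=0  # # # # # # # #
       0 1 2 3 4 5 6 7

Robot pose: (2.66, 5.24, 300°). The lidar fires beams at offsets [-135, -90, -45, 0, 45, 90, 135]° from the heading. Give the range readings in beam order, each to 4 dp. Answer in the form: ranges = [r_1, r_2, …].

beam 1: φ=-135°, α=165°
  dir = (cos 165°, sin 165°) = (-0.9659, 0.2588); from cell (2,5)
  next x-line at t=0.6833, next y-line at t=2.9364; Δt_x=1.0353, Δt_y=3.8637
    x: enter (1,5) at t=0.6833
    x: enter (0,5) at t=1.7186 ← occupied
  → r_1 = 1.7186
beam 2: φ=-90°, α=210°
  dir = (cos 210°, sin 210°) = (-0.8660, -0.5000); from cell (2,5)
  next x-line at t=0.7621, next y-line at t=0.4800; Δt_x=1.1547, Δt_y=2.0000
    y: enter (2,4) at t=0.4800 ← occupied
  → r_2 = 0.4800
beam 3: φ=-45°, α=255°
  dir = (cos 255°, sin 255°) = (-0.2588, -0.9659); from cell (2,5)
  next x-line at t=2.5500, next y-line at t=0.2485; Δt_x=3.8637, Δt_y=1.0353
    y: enter (2,4) at t=0.2485 ← occupied
  → r_3 = 0.2485
beam 4: φ=0°, α=300°
  dir = (cos 300°, sin 300°) = (0.5000, -0.8660); from cell (2,5)
  next x-line at t=0.6800, next y-line at t=0.2771; Δt_x=2.0000, Δt_y=1.1547
    y: enter (2,4) at t=0.2771 ← occupied
  → r_4 = 0.2771
beam 5: φ=45°, α=345°
  dir = (cos 345°, sin 345°) = (0.9659, -0.2588); from cell (2,5)
  next x-line at t=0.3520, next y-line at t=0.9273; Δt_x=1.0353, Δt_y=3.8637
    x: enter (3,5) at t=0.3520
    y: enter (3,4) at t=0.9273
    x: enter (4,4) at t=1.3873
    x: enter (5,4) at t=2.4225
    x: enter (6,4) at t=3.4578 ← occupied
  → r_5 = 3.4578
beam 6: φ=90°, α=30°
  dir = (cos 30°, sin 30°) = (0.8660, 0.5000); from cell (2,5)
  next x-line at t=0.3926, next y-line at t=1.5200; Δt_x=1.1547, Δt_y=2.0000
    x: enter (3,5) at t=0.3926
    y: enter (3,6) at t=1.5200
    x: enter (4,6) at t=1.5473
    x: enter (5,6) at t=2.7020
    y: enter (5,7) at t=3.5200
    x: enter (6,7) at t=3.8567
    x: enter (7,7) at t=5.0114 ← occupied
  → r_6 = 5.0114
beam 7: φ=135°, α=75°
  dir = (cos 75°, sin 75°) = (0.2588, 0.9659); from cell (2,5)
  next x-line at t=1.3137, next y-line at t=0.7868; Δt_x=3.8637, Δt_y=1.0353
    y: enter (2,6) at t=0.7868
    x: enter (3,6) at t=1.3137
    y: enter (3,7) at t=1.8221
    y: enter (3,8) at t=2.8574 ← occupied
  → r_7 = 2.8574

ranges = [1.7186, 0.4800, 0.2485, 0.2771, 3.4578, 5.0114, 2.8574]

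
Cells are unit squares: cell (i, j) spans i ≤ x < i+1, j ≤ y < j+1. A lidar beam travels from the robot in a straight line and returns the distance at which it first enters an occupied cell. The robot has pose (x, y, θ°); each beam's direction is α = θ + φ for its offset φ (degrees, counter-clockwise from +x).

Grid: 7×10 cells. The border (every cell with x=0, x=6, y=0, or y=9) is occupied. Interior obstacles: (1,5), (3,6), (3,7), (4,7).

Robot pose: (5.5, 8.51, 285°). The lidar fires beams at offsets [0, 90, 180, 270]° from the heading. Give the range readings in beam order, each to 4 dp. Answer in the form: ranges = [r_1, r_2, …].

ranges = [1.9319, 0.5176, 0.5073, 1.9705]

beam 1: φ=0°, α=285°
  dir = (cos 285°, sin 285°) = (0.2588, -0.9659); from cell (5,8)
  next x-line at t=1.9319, next y-line at t=0.5280; Δt_x=3.8637, Δt_y=1.0353
    y: enter (5,7) at t=0.5280
    y: enter (5,6) at t=1.5633
    x: enter (6,6) at t=1.9319 ← occupied
  → r_1 = 1.9319
beam 2: φ=90°, α=15°
  dir = (cos 15°, sin 15°) = (0.9659, 0.2588); from cell (5,8)
  next x-line at t=0.5176, next y-line at t=1.8932; Δt_x=1.0353, Δt_y=3.8637
    x: enter (6,8) at t=0.5176 ← occupied
  → r_2 = 0.5176
beam 3: φ=180°, α=105°
  dir = (cos 105°, sin 105°) = (-0.2588, 0.9659); from cell (5,8)
  next x-line at t=1.9319, next y-line at t=0.5073; Δt_x=3.8637, Δt_y=1.0353
    y: enter (5,9) at t=0.5073 ← occupied
  → r_3 = 0.5073
beam 4: φ=270°, α=195°
  dir = (cos 195°, sin 195°) = (-0.9659, -0.2588); from cell (5,8)
  next x-line at t=0.5176, next y-line at t=1.9705; Δt_x=1.0353, Δt_y=3.8637
    x: enter (4,8) at t=0.5176
    x: enter (3,8) at t=1.5529
    y: enter (3,7) at t=1.9705 ← occupied
  → r_4 = 1.9705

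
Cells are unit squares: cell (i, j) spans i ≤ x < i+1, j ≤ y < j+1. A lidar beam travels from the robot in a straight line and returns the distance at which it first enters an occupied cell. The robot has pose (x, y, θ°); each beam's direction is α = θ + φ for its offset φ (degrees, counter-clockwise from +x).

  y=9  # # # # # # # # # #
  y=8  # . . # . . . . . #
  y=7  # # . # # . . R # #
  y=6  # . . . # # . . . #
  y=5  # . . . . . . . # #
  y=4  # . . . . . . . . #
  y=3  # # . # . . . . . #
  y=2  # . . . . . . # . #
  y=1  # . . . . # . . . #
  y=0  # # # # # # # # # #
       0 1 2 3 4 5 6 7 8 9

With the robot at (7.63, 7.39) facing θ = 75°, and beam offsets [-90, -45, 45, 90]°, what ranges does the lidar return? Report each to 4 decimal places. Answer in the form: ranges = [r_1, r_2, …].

beam 1: φ=-90°, α=345°
  direction (0.9659, -0.2588); cell (7,7); t to first gridline: x 0.3831, y 1.5068 (then +1.0353 / +3.8637)
    (8,7) via x @ 0.3831  # hit
  → r_1 = 0.3831
beam 2: φ=-45°, α=30°
  direction (0.8660, 0.5000); cell (7,7); t to first gridline: x 0.4272, y 1.2200 (then +1.1547 / +2.0000)
    (8,7) via x @ 0.4272  # hit
  → r_2 = 0.4272
beam 3: φ=45°, α=120°
  direction (-0.5000, 0.8660); cell (7,7); t to first gridline: x 1.2600, y 0.7044 (then +2.0000 / +1.1547)
    (7,8) via y @ 0.7044
    (6,8) via x @ 1.2600
    (6,9) via y @ 1.8591  # hit
  → r_3 = 1.8591
beam 4: φ=90°, α=165°
  direction (-0.9659, 0.2588); cell (7,7); t to first gridline: x 0.6522, y 2.3569 (then +1.0353 / +3.8637)
    (6,7) via x @ 0.6522
    (5,7) via x @ 1.6875
    (5,8) via y @ 2.3569
    (4,8) via x @ 2.7228
    (3,8) via x @ 3.7581  # hit
  → r_4 = 3.7581

ranges = [0.3831, 0.4272, 1.8591, 3.7581]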